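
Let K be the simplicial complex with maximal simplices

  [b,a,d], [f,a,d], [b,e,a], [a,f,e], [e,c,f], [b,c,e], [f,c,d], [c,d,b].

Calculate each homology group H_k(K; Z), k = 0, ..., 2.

H_0 ≅ Z,  H_1 = 0,  H_2 ≅ Z.

Fix the vertex order a < b < c < d < e < f and write every simplex with vertices in increasing order. Then dim K = 2 and the simplices of K are:

  0-simplices (6): a, b, c, d, e, f
  1-simplices (12): ab, ad, ae, af, bc, bd, be, cd, ce, cf, df, ef
  2-simplices (8): abd, abe, adf, aef, bcd, bce, cdf, cef

giving chain groups C_0 ≅ Z^6, C_1 ≅ Z^12, C_2 ≅ Z^8.

The boundary map ∂_1: C_1 → C_0 maps an edge to its endpoints' difference, ∂[p,q] = q − p. For instance
  ∂ae = e − a.
The resulting 6×12 matrix has rank 5, and its Smith normal form has invariant factors (1,1,1,1,1).

The boundary map ∂_2: C_2 → C_1 sends each 2-simplex [p,q,r] to [q,r] − [p,r] + [p,q]. For instance
  ∂bcd = cd − bd + bc,
  ∂abe = be − ae + ab.
This gives a 12×8 integer matrix of rank 7; reducing to Smith normal form yields diagonal entries (1,1,1,1,1,1,1).

Now H_k = ker ∂_k / im ∂_{k+1}, so:

  H_0: rank C_0 − rank ∂_1 = 6 − 5 = 1, and the invariant factors of ∂_1 are all 1, so H_0 = Z.
  H_1: rank ker ∂_1 − rank ∂_2 = (12 − 5) − 7 = 0, and the invariant factors of ∂_2 are all 1, so H_1 = 0.
  H_2: rank ker ∂_2 − rank ∂_3 = (8 − 7) − 0 = 1, and there is no ∂_3, so H_2 = Z.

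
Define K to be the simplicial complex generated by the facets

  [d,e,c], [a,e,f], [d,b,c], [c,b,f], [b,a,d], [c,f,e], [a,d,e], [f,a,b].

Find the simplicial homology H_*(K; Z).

H_0 ≅ Z,  H_1 = 0,  H_2 ≅ Z.

Order the vertices as a < b < c < d < e < f. Listing each simplex with vertices in this order, K has dimension 2 with simplices:

  0-simplices (6): a, b, c, d, e, f
  1-simplices (12): ab, ad, ae, af, bc, bd, bf, cd, ce, cf, de, ef
  2-simplices (8): abd, abf, ade, aef, bcd, bcf, cde, cef

giving chain groups C_0 ≅ Z^6, C_1 ≅ Z^12, C_2 ≅ Z^8.

The boundary map ∂_1: C_1 → C_0 is given by ∂[p,q] = [q] − [p]. For instance
  ∂ce = e − c.
As a 6×12 matrix over Z this has rank 5, with invariant factors (1,1,1,1,1).

∂_2: C_2 → C_1 maps a triangle to the signed sum of its edges. For instance
  ∂cde = de − ce + cd,
  ∂ade = de − ae + ad.
As a 12×8 matrix over Z this has rank 7, with invariant factors (1,1,1,1,1,1,1).

From H_k ≅ ker(∂_k) / im(∂_{k+1}) we obtain:

  H_0: rank C_0 − rank ∂_1 = 6 − 5 = 1, and the invariant factors of ∂_1 are all 1, so H_0 = Z.
  H_1: rank ker ∂_1 − rank ∂_2 = (12 − 5) − 7 = 0, and the invariant factors of ∂_2 are all 1, so H_1 = 0.
  H_2: rank ker ∂_2 − rank ∂_3 = (8 − 7) − 0 = 1, and there is no ∂_3, so H_2 = Z.

(K is a triangulation of the 2-sphere S^2.)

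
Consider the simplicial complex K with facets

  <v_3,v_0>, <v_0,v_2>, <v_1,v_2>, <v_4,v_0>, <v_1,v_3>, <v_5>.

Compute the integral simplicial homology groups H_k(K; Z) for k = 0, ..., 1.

Fix the vertex order v_0 < v_1 < v_2 < v_3 < v_4 < v_5 and write every simplex with vertices in increasing order. Then dim K = 1 and the simplices of K are:

  0-simplices (6): [v_0], [v_1], [v_2], [v_3], [v_4], [v_5]
  1-simplices (5): [v_0,v_2], [v_0,v_3], [v_0,v_4], [v_1,v_2], [v_1,v_3]

giving chain groups C_0 ≅ Z^6, C_1 ≅ Z^5.

∂_1: C_1 → C_0 maps an edge to its endpoints' difference, ∂[p,q] = q − p.
This gives a 6×5 integer matrix of rank 4; reducing to Smith normal form yields diagonal entries (1,1,1,1).

Now H_k = ker ∂_k / im ∂_{k+1}, so:

  H_0: rank C_0 − rank ∂_1 = 6 − 4 = 2, and the invariant factors of ∂_1 are all 1, so H_0 = Z^2.
  H_1: rank ker ∂_1 − rank ∂_2 = (5 − 4) − 0 = 1, and there is no ∂_2, so H_1 = Z.

As a check, the Euler characteristic is 6 − 5 = 1, which agrees with 2 − 1 = 1.

H_0 = Z^2,  H_1 = Z.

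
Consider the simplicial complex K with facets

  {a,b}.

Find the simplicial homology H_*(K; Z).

H_0 ≅ Z,  H_1 = 0.

K has 2 vertices, 1 edge.
rank ∂_0 = 0, rank ∂_1 = 1 ⇒ b_0 = 2 − 0 − 1 = 1; all invariant factors of ∂_1 are 1 so no torsion. So H_0 = Z.
rank ∂_1 = 1, rank ∂_2 = 0 ⇒ b_1 = 1 − 1 − 0 = 0. So H_1 = 0.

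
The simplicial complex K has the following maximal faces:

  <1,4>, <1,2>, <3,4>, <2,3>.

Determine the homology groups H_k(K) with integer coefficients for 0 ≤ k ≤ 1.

Fix the vertex order 1 < 2 < 3 < 4 and write every simplex with vertices in increasing order. Then dim K = 1 and the simplices of K are:

  0-simplices (4): [1], [2], [3], [4]
  1-simplices (4): [1,2], [1,4], [2,3], [3,4]

so the chain groups are C_0 ≅ Z^4, C_1 ≅ Z^4.

∂_1: C_1 → C_0 sends each edge [p,q] (with p < q) to q − p. For instance
  ∂[2,3] = [3] − [2].
The resulting 4×4 matrix has rank 3, and its Smith normal form has invariant factors (1,1,1).

Now H_k = ker ∂_k / im ∂_{k+1}, so:

  H_0: rank C_0 − rank ∂_1 = 4 − 3 = 1, and the invariant factors of ∂_1 are all 1, so H_0 ≅ Z.
  H_1: rank ker ∂_1 − rank ∂_2 = (4 − 3) − 0 = 1, and there is no ∂_2, so H_1 ≅ Z.

As a check, the Euler characteristic is 4 − 4 = 0, which agrees with 1 − 1 = 0.

H_0 = Z,  H_1 = Z.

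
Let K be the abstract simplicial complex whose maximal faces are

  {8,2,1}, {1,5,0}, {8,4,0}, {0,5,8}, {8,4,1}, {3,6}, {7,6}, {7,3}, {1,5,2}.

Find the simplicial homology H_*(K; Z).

Take the total order 0 < 1 < 2 < 3 < 4 < 5 < 6 < 7 < 8 on the vertex set. Then K (dimension 2) consists of the simplices:

  0-simplices (9): [0], [1], [2], [3], [4], [5], [6], [7], [8]
  1-simplices (15): [0,1], [0,4], [0,5], [0,8], [1,2], [1,4], [1,5], [1,8], [2,5], [2,8], [3,6], [3,7], [4,8], [5,8], [6,7]
  2-simplices (6): [0,1,5], [0,4,8], [0,5,8], [1,2,5], [1,2,8], [1,4,8]

Hence C_0 ≅ Z^9, C_1 ≅ Z^15, C_2 ≅ Z^6.

∂_1: C_1 → C_0 maps an edge to its endpoints' difference, ∂[p,q] = q − p. For instance
  ∂[2,8] = [8] − [2].
As a 9×15 matrix over Z this has rank 7, with invariant factors (1,1,1,1,1,1,1).

The boundary map ∂_2: C_2 → C_1 acts by ∂[p,q,r] = [q,r] − [p,r] + [p,q]. For instance
  ∂[0,1,5] = [1,5] − [0,5] + [0,1],
  ∂[1,2,5] = [2,5] − [1,5] + [1,2].
As a 15×6 matrix over Z this has rank 6, with invariant factors (1,1,1,1,1,1).

Now H_k = ker ∂_k / im ∂_{k+1}, so:

  H_0: rank C_0 − rank ∂_1 = 9 − 7 = 2, and the invariant factors of ∂_1 are all 1, so H_0 = Z^2.
  H_1: rank ker ∂_1 − rank ∂_2 = (15 − 7) − 6 = 2, and the invariant factors of ∂_2 are all 1, so H_1 = Z^2.
  H_2: rank ker ∂_2 − rank ∂_3 = (6 − 6) − 0 = 0, and there is no ∂_3, so H_2 = 0.

(K is a triangulation of the disjoint union of the cylinder S^1 x I and the circle S^1.)

H_0 = Z^2,  H_1 = Z^2,  H_2 = 0.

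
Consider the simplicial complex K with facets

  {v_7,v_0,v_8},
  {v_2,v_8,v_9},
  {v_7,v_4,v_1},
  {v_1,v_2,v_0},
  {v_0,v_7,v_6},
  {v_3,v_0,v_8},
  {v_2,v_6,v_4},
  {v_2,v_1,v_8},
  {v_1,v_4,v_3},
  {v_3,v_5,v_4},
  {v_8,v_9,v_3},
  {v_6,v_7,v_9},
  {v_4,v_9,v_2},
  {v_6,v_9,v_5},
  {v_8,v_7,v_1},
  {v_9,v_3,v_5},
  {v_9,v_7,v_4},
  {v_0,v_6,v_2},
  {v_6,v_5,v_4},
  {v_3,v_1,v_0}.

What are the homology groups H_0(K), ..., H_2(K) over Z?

Order the vertices as v_0 < v_1 < v_2 < v_3 < v_4 < v_5 < v_6 < v_7 < v_8 < v_9. Listing each simplex with vertices in this order, K has dimension 2 with simplices:

  0-simplices (10): [v_0], [v_1], [v_2], [v_3], [v_4], [v_5], [v_6], [v_7], [v_8], [v_9]
  1-simplices (30): (30 of them)
  2-simplices (20): (20 of them)

giving chain groups C_0 ≅ Z^10, C_1 ≅ Z^30, C_2 ≅ Z^20.

∂_1: C_1 → C_0 maps an edge to its endpoints' difference, ∂[p,q] = q − p. For instance
  ∂[v_4,v_9] = [v_9] − [v_4].
As a 10×30 matrix over Z this has rank 9, with invariant factors (1,1,1,1,1,1,1,1,1).

Boundary ∂_2: C_2 → C_1 maps a triangle to the signed sum of its edges. For instance
  ∂[v_3,v_8,v_9] = [v_8,v_9] − [v_3,v_9] + [v_3,v_8],
  ∂[v_4,v_7,v_9] = [v_7,v_9] − [v_4,v_9] + [v_4,v_7].
The 30×20 boundary matrix has rank 20 and Smith normal form diag(1,1,1,1,1,1,1,1,1,1,1,1,1,1,1,1,1,1,1,2).

Now H_k = ker ∂_k / im ∂_{k+1}, so:

  H_0: rank C_0 − rank ∂_1 = 10 − 9 = 1, and the invariant factors of ∂_1 are all 1, so H_0 = Z.
  H_1: rank ker ∂_1 − rank ∂_2 = (30 − 9) − 20 = 1, and ∂_2 has invariant factor 2 > 1, so H_1 = Z ⊕ Z/2Z.
  H_2: rank ker ∂_2 − rank ∂_3 = (20 − 20) − 0 = 0, and there is no ∂_3, so H_2 = 0.

As a check, the Euler characteristic is 10 − 30 + 20 = 0, which agrees with 1 − 1 + 0 = 0.
(K is a triangulation of the Klein bottle.)

H_0 ≅ Z,  H_1 ≅ Z ⊕ Z/2Z,  H_2 = 0.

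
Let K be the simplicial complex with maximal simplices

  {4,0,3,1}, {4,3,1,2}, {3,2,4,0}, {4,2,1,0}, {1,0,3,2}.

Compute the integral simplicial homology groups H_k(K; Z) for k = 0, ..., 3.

Fix the vertex order 0 < 1 < 2 < 3 < 4 and write every simplex with vertices in increasing order. Then dim K = 3 and the simplices of K are:

  0-simplices (5): [0], [1], [2], [3], [4]
  1-simplices (10): [0,1], [0,2], [0,3], [0,4], [1,2], [1,3], [1,4], [2,3], [2,4], [3,4]
  2-simplices (10): [0,1,2], [0,1,3], [0,1,4], [0,2,3], [0,2,4], [0,3,4], [1,2,3], [1,2,4], [1,3,4], [2,3,4]
  3-simplices (5): [0,1,2,3], [0,1,2,4], [0,1,3,4], [0,2,3,4], [1,2,3,4]

so the chain groups are C_0 ≅ Z^5, C_1 ≅ Z^10, C_2 ≅ Z^10, C_3 ≅ Z^5.

The boundary map ∂_1: C_1 → C_0 is given by ∂[p,q] = [q] − [p].
As a 5×10 matrix over Z this has rank 4, with invariant factors (1,1,1,1).

The boundary map ∂_2: C_2 → C_1 maps a triangle to the signed sum of its edges. For instance
  ∂[1,2,3] = [2,3] − [1,3] + [1,2],
  ∂[1,2,4] = [2,4] − [1,4] + [1,2].
The 10×10 boundary matrix has rank 6 and Smith normal form diag(1,1,1,1,1,1).

The boundary map ∂_3: C_3 → C_2 sends each 3-simplex σ to the alternating sum Σ_i (−1)^i (σ with its i-th vertex removed). For instance
  ∂[1,2,3,4] = [2,3,4] − [1,3,4] + [1,2,4] − [1,2,3],
  ∂[0,1,2,3] = [1,2,3] − [0,2,3] + [0,1,3] − [0,1,2].
As a 10×5 matrix over Z this has rank 4, with invariant factors (1,1,1,1).

Reading off H_k = ker ∂_k / im ∂_{k+1}:

  H_0: rank C_0 − rank ∂_1 = 5 − 4 = 1, and the invariant factors of ∂_1 are all 1, so H_0 = Z.
  H_1: rank ker ∂_1 − rank ∂_2 = (10 − 4) − 6 = 0, and the invariant factors of ∂_2 are all 1, so H_1 = 0.
  H_2: rank ker ∂_2 − rank ∂_3 = (10 − 6) − 4 = 0, and the invariant factors of ∂_3 are all 1, so H_2 = 0.
  H_3: rank ker ∂_3 − rank ∂_4 = (5 − 4) − 0 = 1, and there is no ∂_4, so H_3 = Z.

(K is a triangulation of the 3-sphere S^3.)

H_0 = Z,  H_1 = 0,  H_2 = 0,  H_3 = Z.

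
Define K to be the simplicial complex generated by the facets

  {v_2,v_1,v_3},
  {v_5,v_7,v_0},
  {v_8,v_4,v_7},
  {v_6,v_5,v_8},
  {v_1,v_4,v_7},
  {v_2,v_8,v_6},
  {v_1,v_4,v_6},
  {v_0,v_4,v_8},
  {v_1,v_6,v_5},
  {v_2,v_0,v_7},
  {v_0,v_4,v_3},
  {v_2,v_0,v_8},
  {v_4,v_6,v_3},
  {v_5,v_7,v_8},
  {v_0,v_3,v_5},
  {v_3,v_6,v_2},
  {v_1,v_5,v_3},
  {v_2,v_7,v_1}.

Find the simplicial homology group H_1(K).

H_1 ≅ Z ⊕ Z/2.

Fix the vertex order v_0 < v_1 < v_2 < v_3 < v_4 < v_5 < v_6 < v_7 < v_8 and write every simplex with vertices in increasing order. Then dim K = 2 and the simplices of K are:

  0-simplices (9): [v_0], [v_1], [v_2], [v_3], [v_4], [v_5], [v_6], [v_7], [v_8]
  1-simplices (27): (27 of them)
  2-simplices (18): (18 of them)

giving chain groups C_0 ≅ Z^9, C_1 ≅ Z^27, C_2 ≅ Z^18.

Boundary ∂_1: C_1 → C_0 sends each edge [p,q] (with p < q) to q − p.
As a 9×27 matrix over Z this has rank 8, with invariant factors (1,1,1,1,1,1,1,1).

The boundary map ∂_2: C_2 → C_1 sends each 2-simplex [p,q,r] to [q,r] − [p,r] + [p,q]. For instance
  ∂[v_4,v_7,v_8] = [v_7,v_8] − [v_4,v_8] + [v_4,v_7],
  ∂[v_0,v_4,v_8] = [v_4,v_8] − [v_0,v_8] + [v_0,v_4].
The 27×18 boundary matrix has rank 18 and Smith normal form diag(1,1,1,1,1,1,1,1,1,1,1,1,1,1,1,1,1,2).

Now H_k = ker ∂_k / im ∂_{k+1}, so:

  H_1: rank ker ∂_1 − rank ∂_2 = (27 − 8) − 18 = 1, and ∂_2 has invariant factor 2 > 1, so H_1 = Z ⊕ Z/2.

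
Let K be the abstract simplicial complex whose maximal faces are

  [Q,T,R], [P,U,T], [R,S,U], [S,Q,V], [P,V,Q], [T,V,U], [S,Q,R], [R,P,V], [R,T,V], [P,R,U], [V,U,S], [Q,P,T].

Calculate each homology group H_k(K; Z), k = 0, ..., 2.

H_0 ≅ Z,  H_1 ≅ Z/2,  H_2 = 0.

We work with the vertex ordering P < Q < R < S < T < U < V. The simplices of K, each written with vertices in increasing order, are:

  0-simplices (7): P, Q, R, S, T, U, V
  1-simplices (18): PQ, PR, PT, PU, PV, QR, QS, QT, QV, RS, RT, RU, RV, SU, SV, TU, TV, UV
  2-simplices (12): PQT, PQV, PRU, PRV, PTU, QRS, QRT, QSV, RSU, RTV, SUV, TUV

giving chain groups C_0 ≅ Z^7, C_1 ≅ Z^18, C_2 ≅ Z^12.

Boundary ∂_1: C_1 → C_0 maps an edge to its endpoints' difference, ∂[p,q] = q − p. For instance
  ∂QT = T − Q.
The 7×18 boundary matrix has rank 6 and Smith normal form diag(1,1,1,1,1,1).

Boundary ∂_2: C_2 → C_1 maps a triangle to the signed sum of its edges. For instance
  ∂QSV = SV − QV + QS,
  ∂PRV = RV − PV + PR.
The 18×12 boundary matrix has rank 12 and Smith normal form diag(1,1,1,1,1,1,1,1,1,1,1,2).

From H_k ≅ ker(∂_k) / im(∂_{k+1}) we obtain:

  H_0: rank C_0 − rank ∂_1 = 7 − 6 = 1, and the invariant factors of ∂_1 are all 1, so H_0 ≅ Z.
  H_1: rank ker ∂_1 − rank ∂_2 = (18 − 6) − 12 = 0, and ∂_2 has invariant factor 2 > 1, so H_1 ≅ Z/2.
  H_2: rank ker ∂_2 − rank ∂_3 = (12 − 12) − 0 = 0, and there is no ∂_3, so H_2 ≅ 0.

(K is a triangulation of the real projective plane RP^2.)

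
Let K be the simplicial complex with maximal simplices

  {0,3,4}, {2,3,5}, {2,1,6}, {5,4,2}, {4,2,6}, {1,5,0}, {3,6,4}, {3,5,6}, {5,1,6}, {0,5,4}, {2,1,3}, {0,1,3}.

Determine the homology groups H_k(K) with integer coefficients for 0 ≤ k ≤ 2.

H_0 ≅ Z,  H_1 ≅ Z/2,  H_2 = 0.

Fix the vertex order 0 < 1 < 2 < 3 < 4 < 5 < 6 and write every simplex with vertices in increasing order. Then dim K = 2 and the simplices of K are:

  0-simplices (7): [0], [1], [2], [3], [4], [5], [6]
  1-simplices (18): [0,1], [0,3], [0,4], [0,5], [1,2], [1,3], [1,5], [1,6], [2,3], [2,4], [2,5], [2,6], [3,4], [3,5], [3,6], [4,5], [4,6], [5,6]
  2-simplices (12): [0,1,3], [0,1,5], [0,3,4], [0,4,5], [1,2,3], [1,2,6], [1,5,6], [2,3,5], [2,4,5], [2,4,6], [3,4,6], [3,5,6]

Hence C_0 ≅ Z^7, C_1 ≅ Z^18, C_2 ≅ Z^12.

∂_1: C_1 → C_0 is given by ∂[p,q] = [q] − [p]. For instance
  ∂[1,2] = [2] − [1].
The 7×18 boundary matrix has rank 6 and Smith normal form diag(1,1,1,1,1,1).

∂_2: C_2 → C_1 maps a triangle to the signed sum of its edges. For instance
  ∂[3,4,6] = [4,6] − [3,6] + [3,4],
  ∂[2,3,5] = [3,5] − [2,5] + [2,3].
The resulting 18×12 matrix has rank 12, and its Smith normal form has invariant factors (1,1,1,1,1,1,1,1,1,1,1,2).

From H_k ≅ ker(∂_k) / im(∂_{k+1}) we obtain:

  H_0: rank C_0 − rank ∂_1 = 7 − 6 = 1, and the invariant factors of ∂_1 are all 1, so H_0 ≅ Z.
  H_1: rank ker ∂_1 − rank ∂_2 = (18 − 6) − 12 = 0, and ∂_2 has invariant factor 2 > 1, so H_1 ≅ Z/2.
  H_2: rank ker ∂_2 − rank ∂_3 = (12 − 12) − 0 = 0, and there is no ∂_3, so H_2 ≅ 0.

As a check, the Euler characteristic is 7 − 18 + 12 = 1, which agrees with 1 − 0 + 0 = 1.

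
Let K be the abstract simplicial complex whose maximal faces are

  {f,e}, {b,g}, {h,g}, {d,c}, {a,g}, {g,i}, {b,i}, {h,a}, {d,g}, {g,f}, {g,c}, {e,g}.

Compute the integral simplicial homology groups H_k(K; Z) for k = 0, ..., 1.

H_0 ≅ Z,  H_1 ≅ Z^4.

We work with the vertex ordering a < b < c < d < e < f < g < h < i. The simplices of K, each written with vertices in increasing order, are:

  0-simplices (9): a, b, c, d, e, f, g, h, i
  1-simplices (12): ag, ah, bg, bi, cd, cg, dg, ef, eg, fg, gh, gi

Hence C_0 ≅ Z^9, C_1 ≅ Z^12.

∂_1: C_1 → C_0 sends each edge [p,q] (with p < q) to q − p.
The resulting 9×12 matrix has rank 8, and its Smith normal form has invariant factors (1,1,1,1,1,1,1,1).

Reading off H_k = ker ∂_k / im ∂_{k+1}:

  H_0: rank C_0 − rank ∂_1 = 9 − 8 = 1, and the invariant factors of ∂_1 are all 1, so H_0 ≅ Z.
  H_1: rank ker ∂_1 − rank ∂_2 = (12 − 8) − 0 = 4, and there is no ∂_2, so H_1 ≅ Z^4.

As a check, the Euler characteristic is 9 − 12 = -3, which agrees with 1 − 4 = -3.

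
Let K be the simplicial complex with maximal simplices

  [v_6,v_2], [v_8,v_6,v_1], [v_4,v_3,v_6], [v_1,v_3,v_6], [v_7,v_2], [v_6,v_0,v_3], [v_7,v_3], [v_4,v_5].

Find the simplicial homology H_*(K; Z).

Order the vertices as v_0 < v_1 < v_2 < v_3 < v_4 < v_5 < v_6 < v_7 < v_8. Listing each simplex with vertices in this order, K has dimension 2 with simplices:

  0-simplices (9): [v_0], [v_1], [v_2], [v_3], [v_4], [v_5], [v_6], [v_7], [v_8]
  1-simplices (13): [v_0,v_3], [v_0,v_6], [v_1,v_3], [v_1,v_6], [v_1,v_8], [v_2,v_6], [v_2,v_7], [v_3,v_4], [v_3,v_6], [v_3,v_7], [v_4,v_5], [v_4,v_6], [v_6,v_8]
  2-simplices (4): [v_0,v_3,v_6], [v_1,v_3,v_6], [v_1,v_6,v_8], [v_3,v_4,v_6]

Hence C_0 ≅ Z^9, C_1 ≅ Z^13, C_2 ≅ Z^4.

The boundary map ∂_1: C_1 → C_0 maps an edge to its endpoints' difference, ∂[p,q] = q − p.
The resulting 9×13 matrix has rank 8, and its Smith normal form has invariant factors (1,1,1,1,1,1,1,1).

Boundary ∂_2: C_2 → C_1 acts by ∂[p,q,r] = [q,r] − [p,r] + [p,q]. For instance
  ∂[v_1,v_6,v_8] = [v_6,v_8] − [v_1,v_8] + [v_1,v_6],
  ∂[v_0,v_3,v_6] = [v_3,v_6] − [v_0,v_6] + [v_0,v_3].
The 13×4 boundary matrix has rank 4 and Smith normal form diag(1,1,1,1).

From H_k ≅ ker(∂_k) / im(∂_{k+1}) we obtain:

  H_0: rank C_0 − rank ∂_1 = 9 − 8 = 1, and the invariant factors of ∂_1 are all 1, so H_0 ≅ Z.
  H_1: rank ker ∂_1 − rank ∂_2 = (13 − 8) − 4 = 1, and the invariant factors of ∂_2 are all 1, so H_1 ≅ Z.
  H_2: rank ker ∂_2 − rank ∂_3 = (4 − 4) − 0 = 0, and there is no ∂_3, so H_2 ≅ 0.

H_0 = Z,  H_1 = Z,  H_2 = 0.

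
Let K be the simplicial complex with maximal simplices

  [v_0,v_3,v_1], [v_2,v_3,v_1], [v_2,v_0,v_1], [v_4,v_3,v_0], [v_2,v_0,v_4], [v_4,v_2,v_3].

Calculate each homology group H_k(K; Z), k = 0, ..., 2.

H_0 ≅ Z,  H_1 = 0,  H_2 ≅ Z.

K has 5 vertices, 9 edges, 6 triangles.
rank ∂_0 = 0, rank ∂_1 = 4 ⇒ b_0 = 5 − 0 − 4 = 1; all invariant factors of ∂_1 are 1 so no torsion. So H_0 ≅ Z.
rank ∂_1 = 4, rank ∂_2 = 5 ⇒ b_1 = 9 − 4 − 5 = 0; all invariant factors of ∂_2 are 1 so no torsion. So H_1 ≅ 0.
rank ∂_2 = 5, rank ∂_3 = 0 ⇒ b_2 = 6 − 5 − 0 = 1. So H_2 ≅ Z.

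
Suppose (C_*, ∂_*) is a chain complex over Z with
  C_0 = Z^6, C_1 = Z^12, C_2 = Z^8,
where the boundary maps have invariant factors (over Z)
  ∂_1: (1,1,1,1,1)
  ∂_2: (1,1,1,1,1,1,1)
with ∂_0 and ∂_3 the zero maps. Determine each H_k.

H_0: b_0 = 6 − 0 − 5 = 1; torsion from ∂_1 factors > 1: none. So H_0 ≅ Z.
H_1: b_1 = 12 − 5 − 7 = 0; torsion from ∂_2 factors > 1: none. So H_1 ≅ 0.
H_2: b_2 = 8 − 7 − 0 = 1; torsion from ∂_3 factors > 1: none. So H_2 ≅ Z.

H_0 ≅ Z,  H_1 = 0,  H_2 ≅ Z.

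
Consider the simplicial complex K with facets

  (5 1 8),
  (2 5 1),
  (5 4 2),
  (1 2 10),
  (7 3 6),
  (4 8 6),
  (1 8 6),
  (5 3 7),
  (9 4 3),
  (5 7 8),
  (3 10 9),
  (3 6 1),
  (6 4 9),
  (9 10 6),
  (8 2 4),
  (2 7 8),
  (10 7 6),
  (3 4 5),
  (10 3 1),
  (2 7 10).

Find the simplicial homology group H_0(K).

H_0 ≅ Z.

We work with the vertex ordering 1 < 2 < 3 < 4 < 5 < 6 < 7 < 8 < 9 < 10. The simplices of K, each written with vertices in increasing order, are:

  0-simplices (10): [1], [2], [3], [4], [5], [6], [7], [8], [9], [10]
  1-simplices (30): (30 of them)
  2-simplices (20): (20 of them)

so the chain groups are C_0 ≅ Z^10, C_1 ≅ Z^30, C_2 ≅ Z^20.

Boundary ∂_1: C_1 → C_0 sends each edge [p,q] (with p < q) to q − p.
As a 10×30 matrix over Z this has rank 9, with invariant factors (1,1,1,1,1,1,1,1,1).

∂_2: C_2 → C_1 acts by ∂[p,q,r] = [q,r] − [p,r] + [p,q]. For instance
  ∂[3,6,7] = [6,7] − [3,7] + [3,6],
  ∂[2,4,5] = [4,5] − [2,5] + [2,4].
The resulting 30×20 matrix has rank 20, and its Smith normal form has invariant factors (1,1,1,1,1,1,1,1,1,1,1,1,1,1,1,1,1,1,1,2).

Reading off H_k = ker ∂_k / im ∂_{k+1}:

  H_0: rank C_0 − rank ∂_1 = 10 − 9 = 1, and the invariant factors of ∂_1 are all 1, so H_0 = Z.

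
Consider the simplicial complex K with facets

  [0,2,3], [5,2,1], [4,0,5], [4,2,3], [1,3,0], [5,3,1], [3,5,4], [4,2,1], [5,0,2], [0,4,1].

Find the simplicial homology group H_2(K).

Take the total order 0 < 1 < 2 < 3 < 4 < 5 on the vertex set. Then K (dimension 2) consists of the simplices:

  0-simplices (6): [0], [1], [2], [3], [4], [5]
  1-simplices (15): [0,1], [0,2], [0,3], [0,4], [0,5], [1,2], [1,3], [1,4], [1,5], [2,3], [2,4], [2,5], [3,4], [3,5], [4,5]
  2-simplices (10): [0,1,3], [0,1,4], [0,2,3], [0,2,5], [0,4,5], [1,2,4], [1,2,5], [1,3,5], [2,3,4], [3,4,5]

so the chain groups are C_0 ≅ Z^6, C_1 ≅ Z^15, C_2 ≅ Z^10.

The boundary map ∂_1: C_1 → C_0 maps an edge to its endpoints' difference, ∂[p,q] = q − p. For instance
  ∂[0,3] = [3] − [0].
The 6×15 boundary matrix has rank 5 and Smith normal form diag(1,1,1,1,1).

Boundary ∂_2: C_2 → C_1 sends each 2-simplex [p,q,r] to [q,r] − [p,r] + [p,q]. For instance
  ∂[0,4,5] = [4,5] − [0,5] + [0,4],
  ∂[2,3,4] = [3,4] − [2,4] + [2,3].
As a 15×10 matrix over Z this has rank 10, with invariant factors (1,1,1,1,1,1,1,1,1,2).

Computing H_k = (kernel of ∂_k) / (image of ∂_{k+1}):

  H_2: rank ker ∂_2 − rank ∂_3 = (10 − 10) − 0 = 0, and there is no ∂_3, so H_2 = 0.

(K is a triangulation of the real projective plane RP^2.)

H_2 = 0.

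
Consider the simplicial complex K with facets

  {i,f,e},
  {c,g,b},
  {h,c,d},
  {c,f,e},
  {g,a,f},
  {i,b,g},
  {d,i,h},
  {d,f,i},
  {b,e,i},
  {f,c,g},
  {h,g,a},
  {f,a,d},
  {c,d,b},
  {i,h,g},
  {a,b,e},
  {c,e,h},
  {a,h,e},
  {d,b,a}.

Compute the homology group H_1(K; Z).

K has 9 vertices, 27 edges, 18 triangles.
rank ∂_1 = 8, rank ∂_2 = 17 ⇒ b_1 = 27 − 8 − 17 = 2; all invariant factors of ∂_2 are 1 so no torsion. So H_1 = Z^2.

H_1 = Z^2.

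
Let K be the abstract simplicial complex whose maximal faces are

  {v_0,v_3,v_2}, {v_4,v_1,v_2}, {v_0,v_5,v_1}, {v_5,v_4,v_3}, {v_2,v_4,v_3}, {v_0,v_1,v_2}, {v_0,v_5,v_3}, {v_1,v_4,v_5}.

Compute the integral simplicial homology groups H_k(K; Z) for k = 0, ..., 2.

Fix the vertex order v_0 < v_1 < v_2 < v_3 < v_4 < v_5 and write every simplex with vertices in increasing order. Then dim K = 2 and the simplices of K are:

  0-simplices (6): [v_0], [v_1], [v_2], [v_3], [v_4], [v_5]
  1-simplices (12): [v_0,v_1], [v_0,v_2], [v_0,v_3], [v_0,v_5], [v_1,v_2], [v_1,v_4], [v_1,v_5], [v_2,v_3], [v_2,v_4], [v_3,v_4], [v_3,v_5], [v_4,v_5]
  2-simplices (8): [v_0,v_1,v_2], [v_0,v_1,v_5], [v_0,v_2,v_3], [v_0,v_3,v_5], [v_1,v_2,v_4], [v_1,v_4,v_5], [v_2,v_3,v_4], [v_3,v_4,v_5]

Hence C_0 ≅ Z^6, C_1 ≅ Z^12, C_2 ≅ Z^8.

The boundary map ∂_1: C_1 → C_0 is given by ∂[p,q] = [q] − [p].
As a 6×12 matrix over Z this has rank 5, with invariant factors (1,1,1,1,1).

The boundary map ∂_2: C_2 → C_1 maps a triangle to the signed sum of its edges. For instance
  ∂[v_0,v_1,v_2] = [v_1,v_2] − [v_0,v_2] + [v_0,v_1],
  ∂[v_1,v_2,v_4] = [v_2,v_4] − [v_1,v_4] + [v_1,v_2].
As a 12×8 matrix over Z this has rank 7, with invariant factors (1,1,1,1,1,1,1).

Computing H_k = (kernel of ∂_k) / (image of ∂_{k+1}):

  H_0: rank C_0 − rank ∂_1 = 6 − 5 = 1, and the invariant factors of ∂_1 are all 1, so H_0 ≅ Z.
  H_1: rank ker ∂_1 − rank ∂_2 = (12 − 5) − 7 = 0, and the invariant factors of ∂_2 are all 1, so H_1 ≅ 0.
  H_2: rank ker ∂_2 − rank ∂_3 = (8 − 7) − 0 = 1, and there is no ∂_3, so H_2 ≅ Z.

As a check, the Euler characteristic is 6 − 12 + 8 = 2, which agrees with 1 − 0 + 1 = 2.

H_0 ≅ Z,  H_1 = 0,  H_2 ≅ Z.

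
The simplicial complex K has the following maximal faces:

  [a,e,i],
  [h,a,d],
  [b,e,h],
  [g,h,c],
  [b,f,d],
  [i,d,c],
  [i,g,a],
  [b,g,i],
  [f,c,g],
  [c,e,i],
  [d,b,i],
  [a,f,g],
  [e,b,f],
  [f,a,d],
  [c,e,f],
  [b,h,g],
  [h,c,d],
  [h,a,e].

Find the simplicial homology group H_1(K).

H_1 = Z^2.

Take the total order a < b < c < d < e < f < g < h < i on the vertex set. Then K (dimension 2) consists of the simplices:

  0-simplices (9): a, b, c, d, e, f, g, h, i
  1-simplices (27): ad, ae, af, ag, ah, ai, bd, be, bf, bg, bh, bi, cd, ce, cf, cg, ch, ci, df, dh, di, ef, eh, ei, fg, gh, gi
  2-simplices (18): adf, adh, aeh, aei, afg, agi, bdf, bdi, bef, beh, bgh, bgi, cdh, cdi, cef, cei, cfg, cgh

giving chain groups C_0 ≅ Z^9, C_1 ≅ Z^27, C_2 ≅ Z^18.

Boundary ∂_1: C_1 → C_0 is given by ∂[p,q] = [q] − [p]. For instance
  ∂ad = d − a.
The resulting 9×27 matrix has rank 8, and its Smith normal form has invariant factors (1,1,1,1,1,1,1,1).

∂_2: C_2 → C_1 maps a triangle to the signed sum of its edges. For instance
  ∂adf = df − af + ad,
  ∂cei = ei − ci + ce.
The 27×18 boundary matrix has rank 17 and Smith normal form diag(1,1,1,1,1,1,1,1,1,1,1,1,1,1,1,1,1).

From H_k ≅ ker(∂_k) / im(∂_{k+1}) we obtain:

  H_1: rank ker ∂_1 − rank ∂_2 = (27 − 8) − 17 = 2, and the invariant factors of ∂_2 are all 1, so H_1 ≅ Z^2.

(K is a triangulation of the torus T^2.)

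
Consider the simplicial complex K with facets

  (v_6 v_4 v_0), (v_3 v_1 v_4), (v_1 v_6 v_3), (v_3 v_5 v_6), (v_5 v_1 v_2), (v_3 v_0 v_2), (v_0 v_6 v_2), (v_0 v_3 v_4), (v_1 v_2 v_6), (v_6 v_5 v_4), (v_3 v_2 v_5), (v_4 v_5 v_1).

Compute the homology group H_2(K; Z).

Fix the vertex order v_0 < v_1 < v_2 < v_3 < v_4 < v_5 < v_6 and write every simplex with vertices in increasing order. Then dim K = 2 and the simplices of K are:

  0-simplices (7): [v_0], [v_1], [v_2], [v_3], [v_4], [v_5], [v_6]
  1-simplices (18): (18 of them)
  2-simplices (12): (12 of them)

giving chain groups C_0 ≅ Z^7, C_1 ≅ Z^18, C_2 ≅ Z^12.

The boundary map ∂_1: C_1 → C_0 is given by ∂[p,q] = [q] − [p]. For instance
  ∂[v_0,v_6] = [v_6] − [v_0].
The 7×18 boundary matrix has rank 6 and Smith normal form diag(1,1,1,1,1,1).

∂_2: C_2 → C_1 acts by ∂[p,q,r] = [q,r] − [p,r] + [p,q]. For instance
  ∂[v_1,v_3,v_4] = [v_3,v_4] − [v_1,v_4] + [v_1,v_3],
  ∂[v_0,v_3,v_4] = [v_3,v_4] − [v_0,v_4] + [v_0,v_3].
As a 18×12 matrix over Z this has rank 12, with invariant factors (1,1,1,1,1,1,1,1,1,1,1,2).

Reading off H_k = ker ∂_k / im ∂_{k+1}:

  H_2: rank ker ∂_2 − rank ∂_3 = (12 − 12) − 0 = 0, and there is no ∂_3, so H_2 = 0.

(K is a triangulation of the real projective plane RP^2.)

H_2 ≅ 0.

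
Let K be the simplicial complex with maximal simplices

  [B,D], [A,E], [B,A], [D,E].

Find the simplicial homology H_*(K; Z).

H_0 ≅ Z,  H_1 ≅ Z.

Order the vertices as A < B < D < E. Listing each simplex with vertices in this order, K has dimension 1 with simplices:

  0-simplices (4): A, B, D, E
  1-simplices (4): AB, AE, BD, DE

giving chain groups C_0 ≅ Z^4, C_1 ≅ Z^4.

∂_1: C_1 → C_0 maps an edge to its endpoints' difference, ∂[p,q] = q − p. For instance
  ∂DE = E − D.
This gives a 4×4 integer matrix of rank 3; reducing to Smith normal form yields diagonal entries (1,1,1).

From H_k ≅ ker(∂_k) / im(∂_{k+1}) we obtain:

  H_0: rank C_0 − rank ∂_1 = 4 − 3 = 1, and the invariant factors of ∂_1 are all 1, so H_0 ≅ Z.
  H_1: rank ker ∂_1 − rank ∂_2 = (4 − 3) − 0 = 1, and there is no ∂_2, so H_1 ≅ Z.

As a check, the Euler characteristic is 4 − 4 = 0, which agrees with 1 − 1 = 0.
(K is a triangulation of the circle S^1.)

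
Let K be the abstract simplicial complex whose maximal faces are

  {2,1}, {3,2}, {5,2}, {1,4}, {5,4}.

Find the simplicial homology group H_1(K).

We work with the vertex ordering 1 < 2 < 3 < 4 < 5. The simplices of K, each written with vertices in increasing order, are:

  0-simplices (5): [1], [2], [3], [4], [5]
  1-simplices (5): [1,2], [1,4], [2,3], [2,5], [4,5]

so the chain groups are C_0 ≅ Z^5, C_1 ≅ Z^5.

∂_1: C_1 → C_0 maps an edge to its endpoints' difference, ∂[p,q] = q − p. For instance
  ∂[1,4] = [4] − [1].
This gives a 5×5 integer matrix of rank 4; reducing to Smith normal form yields diagonal entries (1,1,1,1).

From H_k ≅ ker(∂_k) / im(∂_{k+1}) we obtain:

  H_1: rank ker ∂_1 − rank ∂_2 = (5 − 4) − 0 = 1, and there is no ∂_2, so H_1 = Z.

H_1 = Z.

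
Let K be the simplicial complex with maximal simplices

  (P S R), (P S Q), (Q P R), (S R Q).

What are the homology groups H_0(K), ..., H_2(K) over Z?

H_0 = Z,  H_1 = 0,  H_2 = Z.

Fix the vertex order P < Q < R < S and write every simplex with vertices in increasing order. Then dim K = 2 and the simplices of K are:

  0-simplices (4): P, Q, R, S
  1-simplices (6): PQ, PR, PS, QR, QS, RS
  2-simplices (4): PQR, PQS, PRS, QRS

so the chain groups are C_0 ≅ Z^4, C_1 ≅ Z^6, C_2 ≅ Z^4.

The boundary map ∂_1: C_1 → C_0 is given by ∂[p,q] = [q] − [p]. For instance
  ∂PQ = Q − P.
The resulting 4×6 matrix has rank 3, and its Smith normal form has invariant factors (1,1,1).

∂_2: C_2 → C_1 acts by ∂[p,q,r] = [q,r] − [p,r] + [p,q]. For instance
  ∂PQS = QS − PS + PQ,
  ∂PQR = QR − PR + PQ.
The 6×4 boundary matrix has rank 3 and Smith normal form diag(1,1,1).

Reading off H_k = ker ∂_k / im ∂_{k+1}:

  H_0: rank C_0 − rank ∂_1 = 4 − 3 = 1, and the invariant factors of ∂_1 are all 1, so H_0 = Z.
  H_1: rank ker ∂_1 − rank ∂_2 = (6 − 3) − 3 = 0, and the invariant factors of ∂_2 are all 1, so H_1 = 0.
  H_2: rank ker ∂_2 − rank ∂_3 = (4 − 3) − 0 = 1, and there is no ∂_3, so H_2 = Z.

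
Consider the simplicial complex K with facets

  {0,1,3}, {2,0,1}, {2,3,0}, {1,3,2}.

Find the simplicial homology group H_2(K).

H_2 ≅ Z.

Take the total order 0 < 1 < 2 < 3 on the vertex set. Then K (dimension 2) consists of the simplices:

  0-simplices (4): [0], [1], [2], [3]
  1-simplices (6): [0,1], [0,2], [0,3], [1,2], [1,3], [2,3]
  2-simplices (4): [0,1,2], [0,1,3], [0,2,3], [1,2,3]

Hence C_0 ≅ Z^4, C_1 ≅ Z^6, C_2 ≅ Z^4.

Boundary ∂_1: C_1 → C_0 maps an edge to its endpoints' difference, ∂[p,q] = q − p. For instance
  ∂[1,2] = [2] − [1].
The resulting 4×6 matrix has rank 3, and its Smith normal form has invariant factors (1,1,1).

The boundary map ∂_2: C_2 → C_1 acts by ∂[p,q,r] = [q,r] − [p,r] + [p,q]. For instance
  ∂[0,1,3] = [1,3] − [0,3] + [0,1],
  ∂[1,2,3] = [2,3] − [1,3] + [1,2].
As a 6×4 matrix over Z this has rank 3, with invariant factors (1,1,1).

Reading off H_k = ker ∂_k / im ∂_{k+1}:

  H_2: rank ker ∂_2 − rank ∂_3 = (4 − 3) − 0 = 1, and there is no ∂_3, so H_2 ≅ Z.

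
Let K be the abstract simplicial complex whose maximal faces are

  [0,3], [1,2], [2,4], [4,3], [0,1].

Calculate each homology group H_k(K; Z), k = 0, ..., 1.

H_0 = Z,  H_1 = Z.

Order the vertices as 0 < 1 < 2 < 3 < 4. Listing each simplex with vertices in this order, K has dimension 1 with simplices:

  0-simplices (5): [0], [1], [2], [3], [4]
  1-simplices (5): [0,1], [0,3], [1,2], [2,4], [3,4]

so the chain groups are C_0 ≅ Z^5, C_1 ≅ Z^5.

The boundary map ∂_1: C_1 → C_0 sends each edge [p,q] (with p < q) to q − p.
The 5×5 boundary matrix has rank 4 and Smith normal form diag(1,1,1,1).

Reading off H_k = ker ∂_k / im ∂_{k+1}:

  H_0: rank C_0 − rank ∂_1 = 5 − 4 = 1, and the invariant factors of ∂_1 are all 1, so H_0 ≅ Z.
  H_1: rank ker ∂_1 − rank ∂_2 = (5 − 4) − 0 = 1, and there is no ∂_2, so H_1 ≅ Z.

As a check, the Euler characteristic is 5 − 5 = 0, which agrees with 1 − 1 = 0.
(K is a triangulation of the circle S^1.)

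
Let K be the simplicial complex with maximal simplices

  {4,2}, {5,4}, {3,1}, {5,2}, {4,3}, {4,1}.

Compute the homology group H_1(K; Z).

K has 5 vertices, 6 edges.
rank ∂_1 = 4, rank ∂_2 = 0 ⇒ b_1 = 6 − 4 − 0 = 2. So H_1 ≅ Z^2.

H_1 ≅ Z^2.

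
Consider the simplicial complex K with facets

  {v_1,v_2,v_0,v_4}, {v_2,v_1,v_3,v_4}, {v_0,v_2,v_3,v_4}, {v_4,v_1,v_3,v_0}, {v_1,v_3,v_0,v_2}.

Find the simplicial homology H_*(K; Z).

Order the vertices as v_0 < v_1 < v_2 < v_3 < v_4. Listing each simplex with vertices in this order, K has dimension 3 with simplices:

  0-simplices (5): [v_0], [v_1], [v_2], [v_3], [v_4]
  1-simplices (10): [v_0,v_1], [v_0,v_2], [v_0,v_3], [v_0,v_4], [v_1,v_2], [v_1,v_3], [v_1,v_4], [v_2,v_3], [v_2,v_4], [v_3,v_4]
  2-simplices (10): [v_0,v_1,v_2], [v_0,v_1,v_3], [v_0,v_1,v_4], [v_0,v_2,v_3], [v_0,v_2,v_4], [v_0,v_3,v_4], [v_1,v_2,v_3], [v_1,v_2,v_4], [v_1,v_3,v_4], [v_2,v_3,v_4]
  3-simplices (5): [v_0,v_1,v_2,v_3], [v_0,v_1,v_2,v_4], [v_0,v_1,v_3,v_4], [v_0,v_2,v_3,v_4], [v_1,v_2,v_3,v_4]

so the chain groups are C_0 ≅ Z^5, C_1 ≅ Z^10, C_2 ≅ Z^10, C_3 ≅ Z^5.

The boundary map ∂_1: C_1 → C_0 is given by ∂[p,q] = [q] − [p].
This gives a 5×10 integer matrix of rank 4; reducing to Smith normal form yields diagonal entries (1,1,1,1).

∂_2: C_2 → C_1 acts by ∂[p,q,r] = [q,r] − [p,r] + [p,q]. For instance
  ∂[v_0,v_2,v_4] = [v_2,v_4] − [v_0,v_4] + [v_0,v_2],
  ∂[v_0,v_1,v_4] = [v_1,v_4] − [v_0,v_4] + [v_0,v_1].
The 10×10 boundary matrix has rank 6 and Smith normal form diag(1,1,1,1,1,1).

Boundary ∂_3: C_3 → C_2 sends each 3-simplex σ to the alternating sum Σ_i (−1)^i (σ with its i-th vertex removed). For instance
  ∂[v_0,v_2,v_3,v_4] = [v_2,v_3,v_4] − [v_0,v_3,v_4] + [v_0,v_2,v_4] − [v_0,v_2,v_3],
  ∂[v_0,v_1,v_3,v_4] = [v_1,v_3,v_4] − [v_0,v_3,v_4] + [v_0,v_1,v_4] − [v_0,v_1,v_3].
The resulting 10×5 matrix has rank 4, and its Smith normal form has invariant factors (1,1,1,1).

From H_k ≅ ker(∂_k) / im(∂_{k+1}) we obtain:

  H_0: rank C_0 − rank ∂_1 = 5 − 4 = 1, and the invariant factors of ∂_1 are all 1, so H_0 = Z.
  H_1: rank ker ∂_1 − rank ∂_2 = (10 − 4) − 6 = 0, and the invariant factors of ∂_2 are all 1, so H_1 = 0.
  H_2: rank ker ∂_2 − rank ∂_3 = (10 − 6) − 4 = 0, and the invariant factors of ∂_3 are all 1, so H_2 = 0.
  H_3: rank ker ∂_3 − rank ∂_4 = (5 − 4) − 0 = 1, and there is no ∂_4, so H_3 = Z.

As a check, the Euler characteristic is 5 − 10 + 10 − 5 = 0, which agrees with 1 − 0 + 0 − 1 = 0.

H_0 = Z,  H_1 = 0,  H_2 = 0,  H_3 = Z.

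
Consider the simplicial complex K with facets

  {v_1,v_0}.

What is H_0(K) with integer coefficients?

K has 2 vertices, 1 edge.
rank ∂_0 = 0, rank ∂_1 = 1 ⇒ b_0 = 2 − 0 − 1 = 1; all invariant factors of ∂_1 are 1 so no torsion. So H_0 ≅ Z.

H_0 ≅ Z.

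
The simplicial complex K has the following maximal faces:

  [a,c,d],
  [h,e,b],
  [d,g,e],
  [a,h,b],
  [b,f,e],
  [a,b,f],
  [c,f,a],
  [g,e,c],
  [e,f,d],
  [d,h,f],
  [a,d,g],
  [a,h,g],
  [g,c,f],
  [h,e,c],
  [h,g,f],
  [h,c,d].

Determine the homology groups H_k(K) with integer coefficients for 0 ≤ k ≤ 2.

Order the vertices as a < b < c < d < e < f < g < h. Listing each simplex with vertices in this order, K has dimension 2 with simplices:

  0-simplices (8): a, b, c, d, e, f, g, h
  1-simplices (24): ab, ac, ad, af, ag, ah, be, bf, bh, cd, ce, cf, cg, ch, de, df, dg, dh, ef, eg, eh, fg, fh, gh
  2-simplices (16): abf, abh, acd, acf, adg, agh, bef, beh, cdh, ceg, ceh, cfg, def, deg, dfh, fgh

so the chain groups are C_0 ≅ Z^8, C_1 ≅ Z^24, C_2 ≅ Z^16.

∂_1: C_1 → C_0 maps an edge to its endpoints' difference, ∂[p,q] = q − p. For instance
  ∂af = f − a.
As a 8×24 matrix over Z this has rank 7, with invariant factors (1,1,1,1,1,1,1).

The boundary map ∂_2: C_2 → C_1 maps a triangle to the signed sum of its edges. For instance
  ∂abf = bf − af + ab,
  ∂ceh = eh − ch + ce.
As a 24×16 matrix over Z this has rank 15, with invariant factors (1,1,1,1,1,1,1,1,1,1,1,1,1,1,1).

From H_k ≅ ker(∂_k) / im(∂_{k+1}) we obtain:

  H_0: rank C_0 − rank ∂_1 = 8 − 7 = 1, and the invariant factors of ∂_1 are all 1, so H_0 = Z.
  H_1: rank ker ∂_1 − rank ∂_2 = (24 − 7) − 15 = 2, and the invariant factors of ∂_2 are all 1, so H_1 = Z^2.
  H_2: rank ker ∂_2 − rank ∂_3 = (16 − 15) − 0 = 1, and there is no ∂_3, so H_2 = Z.

As a check, the Euler characteristic is 8 − 24 + 16 = 0, which agrees with 1 − 2 + 1 = 0.
(K is a triangulation of the torus T^2.)

H_0 ≅ Z,  H_1 ≅ Z^2,  H_2 ≅ Z.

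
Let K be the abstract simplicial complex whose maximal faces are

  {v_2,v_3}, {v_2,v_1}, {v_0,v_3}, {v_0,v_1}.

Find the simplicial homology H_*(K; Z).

H_0 ≅ Z,  H_1 ≅ Z.

Order the vertices as v_0 < v_1 < v_2 < v_3. Listing each simplex with vertices in this order, K has dimension 1 with simplices:

  0-simplices (4): [v_0], [v_1], [v_2], [v_3]
  1-simplices (4): [v_0,v_1], [v_0,v_3], [v_1,v_2], [v_2,v_3]

giving chain groups C_0 ≅ Z^4, C_1 ≅ Z^4.

The boundary map ∂_1: C_1 → C_0 is given by ∂[p,q] = [q] − [p]. For instance
  ∂[v_1,v_2] = [v_2] − [v_1].
As a 4×4 matrix over Z this has rank 3, with invariant factors (1,1,1).

Reading off H_k = ker ∂_k / im ∂_{k+1}:

  H_0: rank C_0 − rank ∂_1 = 4 − 3 = 1, and the invariant factors of ∂_1 are all 1, so H_0 ≅ Z.
  H_1: rank ker ∂_1 − rank ∂_2 = (4 − 3) − 0 = 1, and there is no ∂_2, so H_1 ≅ Z.

(K is a triangulation of the circle S^1.)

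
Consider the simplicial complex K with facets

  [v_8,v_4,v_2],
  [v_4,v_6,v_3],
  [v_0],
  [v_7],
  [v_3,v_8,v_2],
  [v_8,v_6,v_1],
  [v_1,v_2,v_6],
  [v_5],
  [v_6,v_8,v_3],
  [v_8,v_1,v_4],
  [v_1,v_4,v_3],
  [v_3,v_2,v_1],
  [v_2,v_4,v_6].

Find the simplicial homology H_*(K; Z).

H_0 ≅ Z^4,  H_1 ≅ Z/2,  H_2 = 0.

We work with the vertex ordering v_0 < v_1 < v_2 < v_3 < v_4 < v_5 < v_6 < v_7 < v_8. The simplices of K, each written with vertices in increasing order, are:

  0-simplices (9): [v_0], [v_1], [v_2], [v_3], [v_4], [v_5], [v_6], [v_7], [v_8]
  1-simplices (15): (15 of them)
  2-simplices (10): [v_1,v_2,v_3], [v_1,v_2,v_6], [v_1,v_3,v_4], [v_1,v_4,v_8], [v_1,v_6,v_8], [v_2,v_3,v_8], [v_2,v_4,v_6], [v_2,v_4,v_8], [v_3,v_4,v_6], [v_3,v_6,v_8]

so the chain groups are C_0 ≅ Z^9, C_1 ≅ Z^15, C_2 ≅ Z^10.

Boundary ∂_1: C_1 → C_0 sends each edge [p,q] (with p < q) to q − p. For instance
  ∂[v_1,v_6] = [v_6] − [v_1].
As a 9×15 matrix over Z this has rank 5, with invariant factors (1,1,1,1,1).

∂_2: C_2 → C_1 sends each 2-simplex [p,q,r] to [q,r] − [p,r] + [p,q]. For instance
  ∂[v_1,v_6,v_8] = [v_6,v_8] − [v_1,v_8] + [v_1,v_6],
  ∂[v_2,v_4,v_6] = [v_4,v_6] − [v_2,v_6] + [v_2,v_4].
This gives a 15×10 integer matrix of rank 10; reducing to Smith normal form yields diagonal entries (1,1,1,1,1,1,1,1,1,2).

From H_k ≅ ker(∂_k) / im(∂_{k+1}) we obtain:

  H_0: rank C_0 − rank ∂_1 = 9 − 5 = 4, and the invariant factors of ∂_1 are all 1, so H_0 = Z^4.
  H_1: rank ker ∂_1 − rank ∂_2 = (15 − 5) − 10 = 0, and ∂_2 has invariant factor 2 > 1, so H_1 = Z/2.
  H_2: rank ker ∂_2 − rank ∂_3 = (10 − 10) − 0 = 0, and there is no ∂_3, so H_2 = 0.

As a check, the Euler characteristic is 9 − 15 + 10 = 4, which agrees with 4 − 0 + 0 = 4.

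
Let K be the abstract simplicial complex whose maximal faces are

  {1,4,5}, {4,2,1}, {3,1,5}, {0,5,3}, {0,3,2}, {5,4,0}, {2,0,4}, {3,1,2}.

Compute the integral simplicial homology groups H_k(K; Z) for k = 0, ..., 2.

H_0 = Z,  H_1 = 0,  H_2 = Z.

Take the total order 0 < 1 < 2 < 3 < 4 < 5 on the vertex set. Then K (dimension 2) consists of the simplices:

  0-simplices (6): [0], [1], [2], [3], [4], [5]
  1-simplices (12): [0,2], [0,3], [0,4], [0,5], [1,2], [1,3], [1,4], [1,5], [2,3], [2,4], [3,5], [4,5]
  2-simplices (8): [0,2,3], [0,2,4], [0,3,5], [0,4,5], [1,2,3], [1,2,4], [1,3,5], [1,4,5]

so the chain groups are C_0 ≅ Z^6, C_1 ≅ Z^12, C_2 ≅ Z^8.

∂_1: C_1 → C_0 is given by ∂[p,q] = [q] − [p]. For instance
  ∂[2,3] = [3] − [2].
The resulting 6×12 matrix has rank 5, and its Smith normal form has invariant factors (1,1,1,1,1).

Boundary ∂_2: C_2 → C_1 sends each 2-simplex [p,q,r] to [q,r] − [p,r] + [p,q]. For instance
  ∂[1,4,5] = [4,5] − [1,5] + [1,4],
  ∂[1,3,5] = [3,5] − [1,5] + [1,3].
As a 12×8 matrix over Z this has rank 7, with invariant factors (1,1,1,1,1,1,1).

From H_k ≅ ker(∂_k) / im(∂_{k+1}) we obtain:

  H_0: rank C_0 − rank ∂_1 = 6 − 5 = 1, and the invariant factors of ∂_1 are all 1, so H_0 ≅ Z.
  H_1: rank ker ∂_1 − rank ∂_2 = (12 − 5) − 7 = 0, and the invariant factors of ∂_2 are all 1, so H_1 ≅ 0.
  H_2: rank ker ∂_2 − rank ∂_3 = (8 − 7) − 0 = 1, and there is no ∂_3, so H_2 ≅ Z.

As a check, the Euler characteristic is 6 − 12 + 8 = 2, which agrees with 1 − 0 + 1 = 2.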